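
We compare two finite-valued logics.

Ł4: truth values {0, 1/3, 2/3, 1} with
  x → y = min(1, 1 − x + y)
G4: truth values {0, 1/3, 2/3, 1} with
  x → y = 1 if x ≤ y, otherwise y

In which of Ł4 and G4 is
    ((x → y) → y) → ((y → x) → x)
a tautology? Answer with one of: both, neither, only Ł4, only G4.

only Ł4

In Ł4: every assignment gives 1 — tautology.
In G4: at x = 1/3, y = 0 the value is 1/3 — not a tautology.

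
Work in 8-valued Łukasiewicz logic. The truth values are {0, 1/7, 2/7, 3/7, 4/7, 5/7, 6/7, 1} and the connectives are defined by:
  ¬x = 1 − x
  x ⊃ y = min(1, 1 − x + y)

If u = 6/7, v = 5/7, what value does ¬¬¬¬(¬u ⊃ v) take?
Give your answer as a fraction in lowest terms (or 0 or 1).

1

¬u = ¬6/7 = 1/7
¬u ⊃ v = 1/7 ⊃ 5/7 = 1
¬(¬u ⊃ v) = ¬1 = 0
¬¬(¬u ⊃ v) = ¬0 = 1
¬¬¬(¬u ⊃ v) = ¬1 = 0
¬¬¬¬(¬u ⊃ v) = ¬0 = 1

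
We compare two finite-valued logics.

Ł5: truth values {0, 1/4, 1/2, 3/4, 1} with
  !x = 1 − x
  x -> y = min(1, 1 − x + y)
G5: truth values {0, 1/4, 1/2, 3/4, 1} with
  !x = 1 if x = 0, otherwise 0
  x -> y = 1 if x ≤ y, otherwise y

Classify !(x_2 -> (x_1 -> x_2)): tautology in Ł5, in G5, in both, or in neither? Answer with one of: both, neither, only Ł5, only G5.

neither

In Ł5: at x_1 = 0, x_2 = 0 the value is 0 — not a tautology.
In G5: at x_1 = 0, x_2 = 0 the value is 0 — not a tautology.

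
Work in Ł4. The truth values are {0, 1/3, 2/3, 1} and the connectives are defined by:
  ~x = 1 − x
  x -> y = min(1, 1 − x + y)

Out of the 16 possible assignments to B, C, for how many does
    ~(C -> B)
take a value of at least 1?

1

B = 0, C = 0 ↦ 0  <
B = 0, C = 1/3 ↦ 1/3  <
B = 0, C = 2/3 ↦ 2/3  <
B = 0, C = 1 ↦ 1  ≥
B = 1/3, C = 0 ↦ 0  <
B = 1/3, C = 1/3 ↦ 0  <
B = 1/3, C = 2/3 ↦ 1/3  <
B = 1/3, C = 1 ↦ 2/3  <
B = 2/3, C = 0 ↦ 0  <
B = 2/3, C = 1/3 ↦ 0  <
B = 2/3, C = 2/3 ↦ 0  <
B = 2/3, C = 1 ↦ 1/3  <
B = 1, C = 0 ↦ 0  <
B = 1, C = 1/3 ↦ 0  <
B = 1, C = 2/3 ↦ 0  <
B = 1, C = 1 ↦ 0  <
So 1 of the 16 assignments meets the threshold.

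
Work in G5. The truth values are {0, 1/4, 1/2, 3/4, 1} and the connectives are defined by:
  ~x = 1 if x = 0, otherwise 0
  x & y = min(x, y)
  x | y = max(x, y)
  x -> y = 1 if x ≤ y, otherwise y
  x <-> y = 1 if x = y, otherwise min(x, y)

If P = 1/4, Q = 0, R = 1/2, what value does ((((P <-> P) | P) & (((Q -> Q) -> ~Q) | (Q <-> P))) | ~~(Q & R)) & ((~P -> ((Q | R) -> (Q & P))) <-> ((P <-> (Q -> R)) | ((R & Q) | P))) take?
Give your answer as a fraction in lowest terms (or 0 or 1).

P <-> P = 1/4 <-> 1/4 = 1
(P <-> P) | P = 1 | 1/4 = 1
Q -> Q = 0 -> 0 = 1
~Q = ~0 = 1
(Q -> Q) -> ~Q = 1 -> 1 = 1
Q <-> P = 0 <-> 1/4 = 0
((Q -> Q) -> ~Q) | (Q <-> P) = 1 | 0 = 1
((P <-> P) | P) & (((Q -> Q) -> ~Q) | (Q <-> P)) = 1 & 1 = 1
Q & R = 0 & 1/2 = 0
~(Q & R) = ~0 = 1
~~(Q & R) = ~1 = 0
(((P <-> P) | P) & (((Q -> Q) -> ~Q) | (Q <-> P))) | ~~(Q & R) = 1 | 0 = 1
~P = ~1/4 = 0
Q | R = 0 | 1/2 = 1/2
Q & P = 0 & 1/4 = 0
(Q | R) -> (Q & P) = 1/2 -> 0 = 0
~P -> ((Q | R) -> (Q & P)) = 0 -> 0 = 1
Q -> R = 0 -> 1/2 = 1
P <-> (Q -> R) = 1/4 <-> 1 = 1/4
R & Q = 1/2 & 0 = 0
(R & Q) | P = 0 | 1/4 = 1/4
(P <-> (Q -> R)) | ((R & Q) | P) = 1/4 | 1/4 = 1/4
(~P -> ((Q | R) -> (Q & P))) <-> ((P <-> (Q -> R)) | ((R & Q) | P)) = 1 <-> 1/4 = 1/4
((((P <-> P) | P) & (((Q -> Q) -> ~Q) | (Q <-> P))) | ~~(Q & R)) & ((~P -> ((Q | R) -> (Q & P))) <-> ((P <-> (Q -> R)) | ((R & Q) | P))) = 1 & 1/4 = 1/4

1/4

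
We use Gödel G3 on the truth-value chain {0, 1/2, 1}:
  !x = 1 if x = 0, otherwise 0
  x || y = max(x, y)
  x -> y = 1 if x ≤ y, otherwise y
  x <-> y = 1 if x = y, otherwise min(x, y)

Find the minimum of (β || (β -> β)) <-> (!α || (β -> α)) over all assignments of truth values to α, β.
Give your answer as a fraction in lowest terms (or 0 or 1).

1/2

Take α = 1/2, β = 1:
β -> β = 1 -> 1 = 1
β || (β -> β) = 1 || 1 = 1
!α = !1/2 = 0
β -> α = 1 -> 1/2 = 1/2
!α || (β -> α) = 0 || 1/2 = 1/2
(β || (β -> β)) <-> (!α || (β -> α)) = 1 <-> 1/2 = 1/2
No assignment yields a value below 1/2, so this is the minimum.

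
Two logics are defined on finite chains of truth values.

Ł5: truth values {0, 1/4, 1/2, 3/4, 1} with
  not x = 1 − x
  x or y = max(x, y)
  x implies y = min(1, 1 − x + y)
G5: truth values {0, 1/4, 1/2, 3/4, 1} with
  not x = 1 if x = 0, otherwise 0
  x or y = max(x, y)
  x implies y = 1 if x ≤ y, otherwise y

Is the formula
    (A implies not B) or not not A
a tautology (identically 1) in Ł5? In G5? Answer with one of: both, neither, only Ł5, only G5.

In Ł5: at A = 1/4, B = 1 the value is 3/4 — not a tautology.
In G5: every assignment gives 1 — tautology.

only G5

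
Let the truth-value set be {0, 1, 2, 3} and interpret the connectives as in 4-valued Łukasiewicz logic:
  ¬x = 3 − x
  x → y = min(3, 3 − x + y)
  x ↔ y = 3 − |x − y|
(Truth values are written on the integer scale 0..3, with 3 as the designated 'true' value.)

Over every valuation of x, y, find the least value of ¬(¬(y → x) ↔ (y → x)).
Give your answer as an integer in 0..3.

1

Take x = 0, y = 1:
y → x = 1 → 0 = 2
¬(y → x) = ¬2 = 1
y → x = 1 → 0 = 2
¬(y → x) ↔ (y → x) = 1 ↔ 2 = 2
¬(¬(y → x) ↔ (y → x)) = ¬2 = 1
No assignment yields a value below 1, so this is the minimum.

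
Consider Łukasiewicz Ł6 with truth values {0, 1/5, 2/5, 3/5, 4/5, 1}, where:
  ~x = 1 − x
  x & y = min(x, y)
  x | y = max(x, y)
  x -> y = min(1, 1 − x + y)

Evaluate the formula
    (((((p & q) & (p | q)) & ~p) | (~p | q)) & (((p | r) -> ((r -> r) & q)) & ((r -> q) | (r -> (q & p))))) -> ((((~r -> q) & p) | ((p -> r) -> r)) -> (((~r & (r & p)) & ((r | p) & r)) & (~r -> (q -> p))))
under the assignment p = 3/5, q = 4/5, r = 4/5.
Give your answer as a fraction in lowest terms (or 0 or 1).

p & q = 3/5 & 4/5 = 3/5
p | q = 3/5 | 4/5 = 4/5
(p & q) & (p | q) = 3/5 & 4/5 = 3/5
~p = ~3/5 = 2/5
((p & q) & (p | q)) & ~p = 3/5 & 2/5 = 2/5
~p = ~3/5 = 2/5
~p | q = 2/5 | 4/5 = 4/5
(((p & q) & (p | q)) & ~p) | (~p | q) = 2/5 | 4/5 = 4/5
p | r = 3/5 | 4/5 = 4/5
r -> r = 4/5 -> 4/5 = 1
(r -> r) & q = 1 & 4/5 = 4/5
(p | r) -> ((r -> r) & q) = 4/5 -> 4/5 = 1
r -> q = 4/5 -> 4/5 = 1
q & p = 4/5 & 3/5 = 3/5
r -> (q & p) = 4/5 -> 3/5 = 4/5
(r -> q) | (r -> (q & p)) = 1 | 4/5 = 1
((p | r) -> ((r -> r) & q)) & ((r -> q) | (r -> (q & p))) = 1 & 1 = 1
((((p & q) & (p | q)) & ~p) | (~p | q)) & (((p | r) -> ((r -> r) & q)) & ((r -> q) | (r -> (q & p)))) = 4/5 & 1 = 4/5
~r = ~4/5 = 1/5
~r -> q = 1/5 -> 4/5 = 1
(~r -> q) & p = 1 & 3/5 = 3/5
p -> r = 3/5 -> 4/5 = 1
(p -> r) -> r = 1 -> 4/5 = 4/5
((~r -> q) & p) | ((p -> r) -> r) = 3/5 | 4/5 = 4/5
~r = ~4/5 = 1/5
r & p = 4/5 & 3/5 = 3/5
~r & (r & p) = 1/5 & 3/5 = 1/5
r | p = 4/5 | 3/5 = 4/5
(r | p) & r = 4/5 & 4/5 = 4/5
(~r & (r & p)) & ((r | p) & r) = 1/5 & 4/5 = 1/5
~r = ~4/5 = 1/5
q -> p = 4/5 -> 3/5 = 4/5
~r -> (q -> p) = 1/5 -> 4/5 = 1
((~r & (r & p)) & ((r | p) & r)) & (~r -> (q -> p)) = 1/5 & 1 = 1/5
(((~r -> q) & p) | ((p -> r) -> r)) -> (((~r & (r & p)) & ((r | p) & r)) & (~r -> (q -> p))) = 4/5 -> 1/5 = 2/5
(((((p & q) & (p | q)) & ~p) | (~p | q)) & (((p | r) -> ((r -> r) & q)) & ((r -> q) | (r -> (q & p))))) -> ((((~r -> q) & p) | ((p -> r) -> r)) -> (((~r & (r & p)) & ((r | p) & r)) & (~r -> (q -> p)))) = 4/5 -> 2/5 = 3/5

3/5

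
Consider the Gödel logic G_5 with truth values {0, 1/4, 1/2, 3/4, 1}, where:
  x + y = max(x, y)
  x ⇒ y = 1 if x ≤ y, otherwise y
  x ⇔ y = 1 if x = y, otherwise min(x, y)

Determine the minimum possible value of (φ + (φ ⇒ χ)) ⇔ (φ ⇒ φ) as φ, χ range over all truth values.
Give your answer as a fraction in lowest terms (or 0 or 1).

Take φ = 1/4, χ = 0:
φ ⇒ χ = 1/4 ⇒ 0 = 0
φ + (φ ⇒ χ) = 1/4 + 0 = 1/4
φ ⇒ φ = 1/4 ⇒ 1/4 = 1
(φ + (φ ⇒ χ)) ⇔ (φ ⇒ φ) = 1/4 ⇔ 1 = 1/4
No assignment yields a value below 1/4, so this is the minimum.

1/4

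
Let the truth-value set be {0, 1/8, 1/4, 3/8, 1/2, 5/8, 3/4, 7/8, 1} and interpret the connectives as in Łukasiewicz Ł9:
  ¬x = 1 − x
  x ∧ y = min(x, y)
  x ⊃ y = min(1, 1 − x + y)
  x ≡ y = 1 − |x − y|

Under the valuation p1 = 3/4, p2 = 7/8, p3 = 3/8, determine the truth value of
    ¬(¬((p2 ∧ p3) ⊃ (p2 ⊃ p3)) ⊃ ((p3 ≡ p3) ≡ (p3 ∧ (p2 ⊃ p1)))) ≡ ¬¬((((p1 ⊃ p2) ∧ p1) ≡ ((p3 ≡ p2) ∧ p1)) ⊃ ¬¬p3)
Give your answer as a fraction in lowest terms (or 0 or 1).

3/8

p2 ∧ p3 = 7/8 ∧ 3/8 = 3/8
p2 ⊃ p3 = 7/8 ⊃ 3/8 = 1/2
(p2 ∧ p3) ⊃ (p2 ⊃ p3) = 3/8 ⊃ 1/2 = 1
¬((p2 ∧ p3) ⊃ (p2 ⊃ p3)) = ¬1 = 0
p3 ≡ p3 = 3/8 ≡ 3/8 = 1
p2 ⊃ p1 = 7/8 ⊃ 3/4 = 7/8
p3 ∧ (p2 ⊃ p1) = 3/8 ∧ 7/8 = 3/8
(p3 ≡ p3) ≡ (p3 ∧ (p2 ⊃ p1)) = 1 ≡ 3/8 = 3/8
¬((p2 ∧ p3) ⊃ (p2 ⊃ p3)) ⊃ ((p3 ≡ p3) ≡ (p3 ∧ (p2 ⊃ p1))) = 0 ⊃ 3/8 = 1
¬(¬((p2 ∧ p3) ⊃ (p2 ⊃ p3)) ⊃ ((p3 ≡ p3) ≡ (p3 ∧ (p2 ⊃ p1)))) = ¬1 = 0
p1 ⊃ p2 = 3/4 ⊃ 7/8 = 1
(p1 ⊃ p2) ∧ p1 = 1 ∧ 3/4 = 3/4
p3 ≡ p2 = 3/8 ≡ 7/8 = 1/2
(p3 ≡ p2) ∧ p1 = 1/2 ∧ 3/4 = 1/2
((p1 ⊃ p2) ∧ p1) ≡ ((p3 ≡ p2) ∧ p1) = 3/4 ≡ 1/2 = 3/4
¬p3 = ¬3/8 = 5/8
¬¬p3 = ¬5/8 = 3/8
(((p1 ⊃ p2) ∧ p1) ≡ ((p3 ≡ p2) ∧ p1)) ⊃ ¬¬p3 = 3/4 ⊃ 3/8 = 5/8
¬((((p1 ⊃ p2) ∧ p1) ≡ ((p3 ≡ p2) ∧ p1)) ⊃ ¬¬p3) = ¬5/8 = 3/8
¬¬((((p1 ⊃ p2) ∧ p1) ≡ ((p3 ≡ p2) ∧ p1)) ⊃ ¬¬p3) = ¬3/8 = 5/8
¬(¬((p2 ∧ p3) ⊃ (p2 ⊃ p3)) ⊃ ((p3 ≡ p3) ≡ (p3 ∧ (p2 ⊃ p1)))) ≡ ¬¬((((p1 ⊃ p2) ∧ p1) ≡ ((p3 ≡ p2) ∧ p1)) ⊃ ¬¬p3) = 0 ≡ 5/8 = 3/8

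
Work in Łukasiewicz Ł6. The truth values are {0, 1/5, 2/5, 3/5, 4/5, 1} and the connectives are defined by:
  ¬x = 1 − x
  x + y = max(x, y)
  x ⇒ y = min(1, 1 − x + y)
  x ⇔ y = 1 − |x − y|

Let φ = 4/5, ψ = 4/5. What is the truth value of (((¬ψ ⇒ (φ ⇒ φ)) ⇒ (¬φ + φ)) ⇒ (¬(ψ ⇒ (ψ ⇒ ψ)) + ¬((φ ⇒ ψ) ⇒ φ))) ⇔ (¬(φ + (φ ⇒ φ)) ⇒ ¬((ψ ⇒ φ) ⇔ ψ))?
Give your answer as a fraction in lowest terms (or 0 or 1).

2/5

¬ψ = ¬4/5 = 1/5
φ ⇒ φ = 4/5 ⇒ 4/5 = 1
¬ψ ⇒ (φ ⇒ φ) = 1/5 ⇒ 1 = 1
¬φ = ¬4/5 = 1/5
¬φ + φ = 1/5 + 4/5 = 4/5
(¬ψ ⇒ (φ ⇒ φ)) ⇒ (¬φ + φ) = 1 ⇒ 4/5 = 4/5
ψ ⇒ ψ = 4/5 ⇒ 4/5 = 1
ψ ⇒ (ψ ⇒ ψ) = 4/5 ⇒ 1 = 1
¬(ψ ⇒ (ψ ⇒ ψ)) = ¬1 = 0
φ ⇒ ψ = 4/5 ⇒ 4/5 = 1
(φ ⇒ ψ) ⇒ φ = 1 ⇒ 4/5 = 4/5
¬((φ ⇒ ψ) ⇒ φ) = ¬4/5 = 1/5
¬(ψ ⇒ (ψ ⇒ ψ)) + ¬((φ ⇒ ψ) ⇒ φ) = 0 + 1/5 = 1/5
((¬ψ ⇒ (φ ⇒ φ)) ⇒ (¬φ + φ)) ⇒ (¬(ψ ⇒ (ψ ⇒ ψ)) + ¬((φ ⇒ ψ) ⇒ φ)) = 4/5 ⇒ 1/5 = 2/5
φ ⇒ φ = 4/5 ⇒ 4/5 = 1
φ + (φ ⇒ φ) = 4/5 + 1 = 1
¬(φ + (φ ⇒ φ)) = ¬1 = 0
ψ ⇒ φ = 4/5 ⇒ 4/5 = 1
(ψ ⇒ φ) ⇔ ψ = 1 ⇔ 4/5 = 4/5
¬((ψ ⇒ φ) ⇔ ψ) = ¬4/5 = 1/5
¬(φ + (φ ⇒ φ)) ⇒ ¬((ψ ⇒ φ) ⇔ ψ) = 0 ⇒ 1/5 = 1
(((¬ψ ⇒ (φ ⇒ φ)) ⇒ (¬φ + φ)) ⇒ (¬(ψ ⇒ (ψ ⇒ ψ)) + ¬((φ ⇒ ψ) ⇒ φ))) ⇔ (¬(φ + (φ ⇒ φ)) ⇒ ¬((ψ ⇒ φ) ⇔ ψ)) = 2/5 ⇔ 1 = 2/5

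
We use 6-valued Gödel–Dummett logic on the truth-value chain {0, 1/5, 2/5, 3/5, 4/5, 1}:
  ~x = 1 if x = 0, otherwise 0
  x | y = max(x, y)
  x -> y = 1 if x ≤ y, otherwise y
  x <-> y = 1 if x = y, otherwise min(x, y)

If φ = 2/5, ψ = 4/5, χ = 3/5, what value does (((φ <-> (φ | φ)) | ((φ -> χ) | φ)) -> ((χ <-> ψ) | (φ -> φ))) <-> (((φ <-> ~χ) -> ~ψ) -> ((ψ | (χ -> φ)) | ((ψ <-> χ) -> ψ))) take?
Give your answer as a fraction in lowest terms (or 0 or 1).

1

φ | φ = 2/5 | 2/5 = 2/5
φ <-> (φ | φ) = 2/5 <-> 2/5 = 1
φ -> χ = 2/5 -> 3/5 = 1
(φ -> χ) | φ = 1 | 2/5 = 1
(φ <-> (φ | φ)) | ((φ -> χ) | φ) = 1 | 1 = 1
χ <-> ψ = 3/5 <-> 4/5 = 3/5
φ -> φ = 2/5 -> 2/5 = 1
(χ <-> ψ) | (φ -> φ) = 3/5 | 1 = 1
((φ <-> (φ | φ)) | ((φ -> χ) | φ)) -> ((χ <-> ψ) | (φ -> φ)) = 1 -> 1 = 1
~χ = ~3/5 = 0
φ <-> ~χ = 2/5 <-> 0 = 0
~ψ = ~4/5 = 0
(φ <-> ~χ) -> ~ψ = 0 -> 0 = 1
χ -> φ = 3/5 -> 2/5 = 2/5
ψ | (χ -> φ) = 4/5 | 2/5 = 4/5
ψ <-> χ = 4/5 <-> 3/5 = 3/5
(ψ <-> χ) -> ψ = 3/5 -> 4/5 = 1
(ψ | (χ -> φ)) | ((ψ <-> χ) -> ψ) = 4/5 | 1 = 1
((φ <-> ~χ) -> ~ψ) -> ((ψ | (χ -> φ)) | ((ψ <-> χ) -> ψ)) = 1 -> 1 = 1
(((φ <-> (φ | φ)) | ((φ -> χ) | φ)) -> ((χ <-> ψ) | (φ -> φ))) <-> (((φ <-> ~χ) -> ~ψ) -> ((ψ | (χ -> φ)) | ((ψ <-> χ) -> ψ))) = 1 <-> 1 = 1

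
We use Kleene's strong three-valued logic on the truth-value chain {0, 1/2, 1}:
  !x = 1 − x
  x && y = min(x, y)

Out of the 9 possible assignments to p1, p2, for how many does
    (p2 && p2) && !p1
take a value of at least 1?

p1 = 0, p2 = 0 ↦ 0  <
p1 = 0, p2 = 1/2 ↦ 1/2  <
p1 = 0, p2 = 1 ↦ 1  ≥
p1 = 1/2, p2 = 0 ↦ 0  <
p1 = 1/2, p2 = 1/2 ↦ 1/2  <
p1 = 1/2, p2 = 1 ↦ 1/2  <
p1 = 1, p2 = 0 ↦ 0  <
p1 = 1, p2 = 1/2 ↦ 0  <
p1 = 1, p2 = 1 ↦ 0  <
So 1 of the 9 assignments meets the threshold.

1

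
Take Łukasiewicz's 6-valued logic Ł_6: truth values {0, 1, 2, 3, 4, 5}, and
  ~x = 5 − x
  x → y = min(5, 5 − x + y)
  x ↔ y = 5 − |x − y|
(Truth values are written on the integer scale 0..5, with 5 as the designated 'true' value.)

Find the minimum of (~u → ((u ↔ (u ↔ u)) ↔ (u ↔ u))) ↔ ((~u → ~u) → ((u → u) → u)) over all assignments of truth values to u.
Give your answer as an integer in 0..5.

Take u = 2:
~u = ~2 = 3
u ↔ u = 2 ↔ 2 = 5
u ↔ (u ↔ u) = 2 ↔ 5 = 2
u ↔ u = 2 ↔ 2 = 5
(u ↔ (u ↔ u)) ↔ (u ↔ u) = 2 ↔ 5 = 2
~u → ((u ↔ (u ↔ u)) ↔ (u ↔ u)) = 3 → 2 = 4
~u = ~2 = 3
~u = ~2 = 3
~u → ~u = 3 → 3 = 5
u → u = 2 → 2 = 5
(u → u) → u = 5 → 2 = 2
(~u → ~u) → ((u → u) → u) = 5 → 2 = 2
(~u → ((u ↔ (u ↔ u)) ↔ (u ↔ u))) ↔ ((~u → ~u) → ((u → u) → u)) = 4 ↔ 2 = 3
No assignment yields a value below 3, so this is the minimum.

3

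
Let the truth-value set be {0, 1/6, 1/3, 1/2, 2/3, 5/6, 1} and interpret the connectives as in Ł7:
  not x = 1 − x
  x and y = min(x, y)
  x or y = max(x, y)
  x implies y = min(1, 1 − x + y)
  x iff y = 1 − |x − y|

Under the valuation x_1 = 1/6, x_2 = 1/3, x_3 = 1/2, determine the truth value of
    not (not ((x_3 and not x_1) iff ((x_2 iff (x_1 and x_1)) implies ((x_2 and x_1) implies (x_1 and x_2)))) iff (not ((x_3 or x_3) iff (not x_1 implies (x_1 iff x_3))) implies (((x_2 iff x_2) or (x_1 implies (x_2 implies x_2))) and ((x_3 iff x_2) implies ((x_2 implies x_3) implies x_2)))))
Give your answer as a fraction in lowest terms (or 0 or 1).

1/2

not x_1 = not 1/6 = 5/6
x_3 and not x_1 = 1/2 and 5/6 = 1/2
x_1 and x_1 = 1/6 and 1/6 = 1/6
x_2 iff (x_1 and x_1) = 1/3 iff 1/6 = 5/6
x_2 and x_1 = 1/3 and 1/6 = 1/6
x_1 and x_2 = 1/6 and 1/3 = 1/6
(x_2 and x_1) implies (x_1 and x_2) = 1/6 implies 1/6 = 1
(x_2 iff (x_1 and x_1)) implies ((x_2 and x_1) implies (x_1 and x_2)) = 5/6 implies 1 = 1
(x_3 and not x_1) iff ((x_2 iff (x_1 and x_1)) implies ((x_2 and x_1) implies (x_1 and x_2))) = 1/2 iff 1 = 1/2
not ((x_3 and not x_1) iff ((x_2 iff (x_1 and x_1)) implies ((x_2 and x_1) implies (x_1 and x_2)))) = not 1/2 = 1/2
x_3 or x_3 = 1/2 or 1/2 = 1/2
not x_1 = not 1/6 = 5/6
x_1 iff x_3 = 1/6 iff 1/2 = 2/3
not x_1 implies (x_1 iff x_3) = 5/6 implies 2/3 = 5/6
(x_3 or x_3) iff (not x_1 implies (x_1 iff x_3)) = 1/2 iff 5/6 = 2/3
not ((x_3 or x_3) iff (not x_1 implies (x_1 iff x_3))) = not 2/3 = 1/3
x_2 iff x_2 = 1/3 iff 1/3 = 1
x_2 implies x_2 = 1/3 implies 1/3 = 1
x_1 implies (x_2 implies x_2) = 1/6 implies 1 = 1
(x_2 iff x_2) or (x_1 implies (x_2 implies x_2)) = 1 or 1 = 1
x_3 iff x_2 = 1/2 iff 1/3 = 5/6
x_2 implies x_3 = 1/3 implies 1/2 = 1
(x_2 implies x_3) implies x_2 = 1 implies 1/3 = 1/3
(x_3 iff x_2) implies ((x_2 implies x_3) implies x_2) = 5/6 implies 1/3 = 1/2
((x_2 iff x_2) or (x_1 implies (x_2 implies x_2))) and ((x_3 iff x_2) implies ((x_2 implies x_3) implies x_2)) = 1 and 1/2 = 1/2
not ((x_3 or x_3) iff (not x_1 implies (x_1 iff x_3))) implies (((x_2 iff x_2) or (x_1 implies (x_2 implies x_2))) and ((x_3 iff x_2) implies ((x_2 implies x_3) implies x_2))) = 1/3 implies 1/2 = 1
not ((x_3 and not x_1) iff ((x_2 iff (x_1 and x_1)) implies ((x_2 and x_1) implies (x_1 and x_2)))) iff (not ((x_3 or x_3) iff (not x_1 implies (x_1 iff x_3))) implies (((x_2 iff x_2) or (x_1 implies (x_2 implies x_2))) and ((x_3 iff x_2) implies ((x_2 implies x_3) implies x_2)))) = 1/2 iff 1 = 1/2
not (not ((x_3 and not x_1) iff ((x_2 iff (x_1 and x_1)) implies ((x_2 and x_1) implies (x_1 and x_2)))) iff (not ((x_3 or x_3) iff (not x_1 implies (x_1 iff x_3))) implies (((x_2 iff x_2) or (x_1 implies (x_2 implies x_2))) and ((x_3 iff x_2) implies ((x_2 implies x_3) implies x_2))))) = not 1/2 = 1/2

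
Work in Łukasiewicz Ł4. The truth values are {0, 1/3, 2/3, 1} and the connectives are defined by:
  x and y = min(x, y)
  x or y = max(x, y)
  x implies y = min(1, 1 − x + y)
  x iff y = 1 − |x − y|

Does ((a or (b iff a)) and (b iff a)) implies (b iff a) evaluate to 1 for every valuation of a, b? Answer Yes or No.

Yes

a = 0, b = 0 ↦ 1
a = 0, b = 1/3 ↦ 1
a = 0, b = 2/3 ↦ 1
a = 0, b = 1 ↦ 1
a = 1/3, b = 0 ↦ 1
a = 1/3, b = 1/3 ↦ 1
a = 1/3, b = 2/3 ↦ 1
a = 1/3, b = 1 ↦ 1
a = 2/3, b = 0 ↦ 1
a = 2/3, b = 1/3 ↦ 1
a = 2/3, b = 2/3 ↦ 1
a = 2/3, b = 1 ↦ 1
a = 1, b = 0 ↦ 1
a = 1, b = 1/3 ↦ 1
a = 1, b = 2/3 ↦ 1
a = 1, b = 1 ↦ 1
Every assignment gives a value ≥ 1.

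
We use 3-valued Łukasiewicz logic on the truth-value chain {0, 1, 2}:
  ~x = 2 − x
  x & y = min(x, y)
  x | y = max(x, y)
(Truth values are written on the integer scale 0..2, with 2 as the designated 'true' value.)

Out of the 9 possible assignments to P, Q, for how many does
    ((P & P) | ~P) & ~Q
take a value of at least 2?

P = 0, Q = 0 ↦ 2  ≥
P = 0, Q = 1 ↦ 1  <
P = 0, Q = 2 ↦ 0  <
P = 1, Q = 0 ↦ 1  <
P = 1, Q = 1 ↦ 1  <
P = 1, Q = 2 ↦ 0  <
P = 2, Q = 0 ↦ 2  ≥
P = 2, Q = 1 ↦ 1  <
P = 2, Q = 2 ↦ 0  <
So 2 of the 9 assignments meet the threshold.

2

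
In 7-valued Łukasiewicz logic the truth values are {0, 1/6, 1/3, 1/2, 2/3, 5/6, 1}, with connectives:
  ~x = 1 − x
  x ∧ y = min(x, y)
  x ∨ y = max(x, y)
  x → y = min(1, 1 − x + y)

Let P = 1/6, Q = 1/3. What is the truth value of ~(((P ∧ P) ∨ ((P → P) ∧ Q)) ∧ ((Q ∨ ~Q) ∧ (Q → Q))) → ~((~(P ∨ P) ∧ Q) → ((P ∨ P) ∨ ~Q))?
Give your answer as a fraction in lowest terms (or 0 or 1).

1/3

P ∧ P = 1/6 ∧ 1/6 = 1/6
P → P = 1/6 → 1/6 = 1
(P → P) ∧ Q = 1 ∧ 1/3 = 1/3
(P ∧ P) ∨ ((P → P) ∧ Q) = 1/6 ∨ 1/3 = 1/3
~Q = ~1/3 = 2/3
Q ∨ ~Q = 1/3 ∨ 2/3 = 2/3
Q → Q = 1/3 → 1/3 = 1
(Q ∨ ~Q) ∧ (Q → Q) = 2/3 ∧ 1 = 2/3
((P ∧ P) ∨ ((P → P) ∧ Q)) ∧ ((Q ∨ ~Q) ∧ (Q → Q)) = 1/3 ∧ 2/3 = 1/3
~(((P ∧ P) ∨ ((P → P) ∧ Q)) ∧ ((Q ∨ ~Q) ∧ (Q → Q))) = ~1/3 = 2/3
P ∨ P = 1/6 ∨ 1/6 = 1/6
~(P ∨ P) = ~1/6 = 5/6
~(P ∨ P) ∧ Q = 5/6 ∧ 1/3 = 1/3
P ∨ P = 1/6 ∨ 1/6 = 1/6
~Q = ~1/3 = 2/3
(P ∨ P) ∨ ~Q = 1/6 ∨ 2/3 = 2/3
(~(P ∨ P) ∧ Q) → ((P ∨ P) ∨ ~Q) = 1/3 → 2/3 = 1
~((~(P ∨ P) ∧ Q) → ((P ∨ P) ∨ ~Q)) = ~1 = 0
~(((P ∧ P) ∨ ((P → P) ∧ Q)) ∧ ((Q ∨ ~Q) ∧ (Q → Q))) → ~((~(P ∨ P) ∧ Q) → ((P ∨ P) ∨ ~Q)) = 2/3 → 0 = 1/3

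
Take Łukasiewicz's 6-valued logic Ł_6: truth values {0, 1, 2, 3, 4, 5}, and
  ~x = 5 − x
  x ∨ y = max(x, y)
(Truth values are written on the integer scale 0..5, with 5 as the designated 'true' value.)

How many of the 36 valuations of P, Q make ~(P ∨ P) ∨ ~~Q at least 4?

20

value 5: 11 assignments (counts)
value 4: 9 assignments (counts)
value 3: 7 assignments
value 2: 5 assignments
value 1: 3 assignments
value 0: 1 assignment
So 20 of the 36 assignments meet the threshold.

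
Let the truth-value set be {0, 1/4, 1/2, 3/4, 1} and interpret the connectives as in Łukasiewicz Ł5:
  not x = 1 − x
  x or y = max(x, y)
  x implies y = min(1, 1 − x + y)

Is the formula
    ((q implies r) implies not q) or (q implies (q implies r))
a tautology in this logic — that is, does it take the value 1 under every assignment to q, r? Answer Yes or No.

Counterexample: take q = 3/4, r = 1/4.
q implies r = 3/4 implies 1/4 = 1/2
not q = not 3/4 = 1/4
(q implies r) implies not q = 1/2 implies 1/4 = 3/4
q implies r = 3/4 implies 1/4 = 1/2
q implies (q implies r) = 3/4 implies 1/2 = 3/4
((q implies r) implies not q) or (q implies (q implies r)) = 3/4 or 3/4 = 3/4
This gives 3/4 ≠ 1.

No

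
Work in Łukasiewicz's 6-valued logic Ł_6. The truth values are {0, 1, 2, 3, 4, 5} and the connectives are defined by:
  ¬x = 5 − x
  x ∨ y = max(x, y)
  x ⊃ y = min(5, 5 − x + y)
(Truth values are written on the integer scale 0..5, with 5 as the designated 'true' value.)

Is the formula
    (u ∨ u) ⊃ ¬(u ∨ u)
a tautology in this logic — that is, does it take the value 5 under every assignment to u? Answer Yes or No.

No

Counterexample: take u = 3.
u ∨ u = 3 ∨ 3 = 3
u ∨ u = 3 ∨ 3 = 3
¬(u ∨ u) = ¬3 = 2
(u ∨ u) ⊃ ¬(u ∨ u) = 3 ⊃ 2 = 4
This gives 4 ≠ 5.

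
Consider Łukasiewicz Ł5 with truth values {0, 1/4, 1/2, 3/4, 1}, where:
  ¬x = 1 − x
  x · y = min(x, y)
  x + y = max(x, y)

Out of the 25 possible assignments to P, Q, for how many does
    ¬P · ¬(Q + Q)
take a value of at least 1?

1

value 1: 1 assignment (counts)
value 3/4: 3 assignments
value 1/2: 5 assignments
value 1/4: 7 assignments
value 0: 9 assignments
So 1 of the 25 assignments meets the threshold.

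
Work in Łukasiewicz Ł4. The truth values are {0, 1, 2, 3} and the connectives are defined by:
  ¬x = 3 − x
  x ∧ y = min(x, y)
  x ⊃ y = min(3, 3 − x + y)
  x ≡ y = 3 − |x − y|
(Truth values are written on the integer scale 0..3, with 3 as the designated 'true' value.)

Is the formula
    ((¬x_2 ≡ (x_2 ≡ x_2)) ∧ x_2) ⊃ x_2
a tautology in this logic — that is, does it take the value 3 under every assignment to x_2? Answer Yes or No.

x_2 = 0 ↦ 3
x_2 = 1 ↦ 3
x_2 = 2 ↦ 3
x_2 = 3 ↦ 3
Every assignment gives a value ≥ 3.

Yes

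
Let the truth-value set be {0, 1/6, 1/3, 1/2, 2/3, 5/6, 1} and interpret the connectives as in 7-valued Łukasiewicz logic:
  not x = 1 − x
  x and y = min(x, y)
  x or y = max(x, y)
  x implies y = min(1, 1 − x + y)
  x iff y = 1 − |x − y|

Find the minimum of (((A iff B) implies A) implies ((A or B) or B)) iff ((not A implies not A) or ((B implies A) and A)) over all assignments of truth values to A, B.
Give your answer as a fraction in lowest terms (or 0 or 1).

1/2

Take A = 1/2, B = 0:
A iff B = 1/2 iff 0 = 1/2
(A iff B) implies A = 1/2 implies 1/2 = 1
A or B = 1/2 or 0 = 1/2
(A or B) or B = 1/2 or 0 = 1/2
((A iff B) implies A) implies ((A or B) or B) = 1 implies 1/2 = 1/2
not A = not 1/2 = 1/2
not A = not 1/2 = 1/2
not A implies not A = 1/2 implies 1/2 = 1
B implies A = 0 implies 1/2 = 1
(B implies A) and A = 1 and 1/2 = 1/2
(not A implies not A) or ((B implies A) and A) = 1 or 1/2 = 1
(((A iff B) implies A) implies ((A or B) or B)) iff ((not A implies not A) or ((B implies A) and A)) = 1/2 iff 1 = 1/2
No assignment yields a value below 1/2, so this is the minimum.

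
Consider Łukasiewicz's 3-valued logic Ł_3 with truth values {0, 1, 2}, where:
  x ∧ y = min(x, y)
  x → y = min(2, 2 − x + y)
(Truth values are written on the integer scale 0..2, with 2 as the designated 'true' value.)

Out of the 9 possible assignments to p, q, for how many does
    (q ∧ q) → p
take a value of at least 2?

6

p = 0, q = 0 ↦ 2  ≥
p = 0, q = 1 ↦ 1  <
p = 0, q = 2 ↦ 0  <
p = 1, q = 0 ↦ 2  ≥
p = 1, q = 1 ↦ 2  ≥
p = 1, q = 2 ↦ 1  <
p = 2, q = 0 ↦ 2  ≥
p = 2, q = 1 ↦ 2  ≥
p = 2, q = 2 ↦ 2  ≥
So 6 of the 9 assignments meet the threshold.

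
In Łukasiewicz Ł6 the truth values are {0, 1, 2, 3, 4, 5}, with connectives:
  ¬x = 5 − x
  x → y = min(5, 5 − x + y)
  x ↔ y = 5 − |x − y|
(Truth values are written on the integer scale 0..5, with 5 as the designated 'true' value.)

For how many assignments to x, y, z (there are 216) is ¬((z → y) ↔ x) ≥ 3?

value 5: 22 assignments (counts)
value 4: 29 assignments (counts)
value 3: 36 assignments (counts)
value 2: 43 assignments
value 1: 50 assignments
value 0: 36 assignments
So 87 of the 216 assignments meet the threshold.

87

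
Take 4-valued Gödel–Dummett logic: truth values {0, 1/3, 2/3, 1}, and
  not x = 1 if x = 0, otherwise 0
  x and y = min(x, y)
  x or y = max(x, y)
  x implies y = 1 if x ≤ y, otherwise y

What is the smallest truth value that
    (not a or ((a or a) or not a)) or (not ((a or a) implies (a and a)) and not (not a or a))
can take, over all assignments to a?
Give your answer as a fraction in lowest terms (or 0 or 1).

Take a = 1/3:
not a = not 1/3 = 0
a or a = 1/3 or 1/3 = 1/3
not a = not 1/3 = 0
(a or a) or not a = 1/3 or 0 = 1/3
not a or ((a or a) or not a) = 0 or 1/3 = 1/3
a or a = 1/3 or 1/3 = 1/3
a and a = 1/3 and 1/3 = 1/3
(a or a) implies (a and a) = 1/3 implies 1/3 = 1
not ((a or a) implies (a and a)) = not 1 = 0
not a = not 1/3 = 0
not a or a = 0 or 1/3 = 1/3
not (not a or a) = not 1/3 = 0
not ((a or a) implies (a and a)) and not (not a or a) = 0 and 0 = 0
(not a or ((a or a) or not a)) or (not ((a or a) implies (a and a)) and not (not a or a)) = 1/3 or 0 = 1/3
No assignment yields a value below 1/3, so this is the minimum.

1/3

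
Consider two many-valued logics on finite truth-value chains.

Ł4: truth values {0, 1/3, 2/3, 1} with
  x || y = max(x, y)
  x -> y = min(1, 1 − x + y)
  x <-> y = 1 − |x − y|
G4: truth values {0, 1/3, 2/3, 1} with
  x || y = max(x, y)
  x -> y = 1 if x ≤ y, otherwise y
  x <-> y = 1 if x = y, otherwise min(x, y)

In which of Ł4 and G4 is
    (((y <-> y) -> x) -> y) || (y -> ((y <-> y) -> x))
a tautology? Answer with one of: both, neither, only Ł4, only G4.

both

In Ł4: every assignment gives 1 — tautology.
In G4: every assignment gives 1 — tautology.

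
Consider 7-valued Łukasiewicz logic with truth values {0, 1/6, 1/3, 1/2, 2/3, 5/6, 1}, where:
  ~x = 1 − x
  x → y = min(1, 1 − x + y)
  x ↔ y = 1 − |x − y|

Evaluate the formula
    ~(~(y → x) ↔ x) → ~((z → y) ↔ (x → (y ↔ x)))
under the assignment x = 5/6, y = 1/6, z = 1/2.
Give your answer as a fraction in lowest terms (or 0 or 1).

y → x = 1/6 → 5/6 = 1
~(y → x) = ~1 = 0
~(y → x) ↔ x = 0 ↔ 5/6 = 1/6
~(~(y → x) ↔ x) = ~1/6 = 5/6
z → y = 1/2 → 1/6 = 2/3
y ↔ x = 1/6 ↔ 5/6 = 1/3
x → (y ↔ x) = 5/6 → 1/3 = 1/2
(z → y) ↔ (x → (y ↔ x)) = 2/3 ↔ 1/2 = 5/6
~((z → y) ↔ (x → (y ↔ x))) = ~5/6 = 1/6
~(~(y → x) ↔ x) → ~((z → y) ↔ (x → (y ↔ x))) = 5/6 → 1/6 = 1/3

1/3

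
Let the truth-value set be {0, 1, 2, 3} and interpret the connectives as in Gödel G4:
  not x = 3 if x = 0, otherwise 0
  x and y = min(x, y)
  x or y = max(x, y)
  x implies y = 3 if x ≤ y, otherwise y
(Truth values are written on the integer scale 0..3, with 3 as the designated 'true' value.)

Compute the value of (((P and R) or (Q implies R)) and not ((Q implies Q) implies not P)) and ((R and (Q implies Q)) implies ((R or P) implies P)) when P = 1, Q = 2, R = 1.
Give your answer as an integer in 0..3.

1

P and R = 1 and 1 = 1
Q implies R = 2 implies 1 = 1
(P and R) or (Q implies R) = 1 or 1 = 1
Q implies Q = 2 implies 2 = 3
not P = not 1 = 0
(Q implies Q) implies not P = 3 implies 0 = 0
not ((Q implies Q) implies not P) = not 0 = 3
((P and R) or (Q implies R)) and not ((Q implies Q) implies not P) = 1 and 3 = 1
Q implies Q = 2 implies 2 = 3
R and (Q implies Q) = 1 and 3 = 1
R or P = 1 or 1 = 1
(R or P) implies P = 1 implies 1 = 3
(R and (Q implies Q)) implies ((R or P) implies P) = 1 implies 3 = 3
(((P and R) or (Q implies R)) and not ((Q implies Q) implies not P)) and ((R and (Q implies Q)) implies ((R or P) implies P)) = 1 and 3 = 1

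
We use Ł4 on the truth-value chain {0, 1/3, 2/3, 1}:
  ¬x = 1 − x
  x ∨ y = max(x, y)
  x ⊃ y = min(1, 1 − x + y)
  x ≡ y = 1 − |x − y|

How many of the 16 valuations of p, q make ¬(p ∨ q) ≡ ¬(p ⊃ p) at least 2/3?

12

p = 0, q = 0 ↦ 0  <
p = 0, q = 1/3 ↦ 1/3  <
p = 0, q = 2/3 ↦ 2/3  ≥
p = 0, q = 1 ↦ 1  ≥
p = 1/3, q = 0 ↦ 1/3  <
p = 1/3, q = 1/3 ↦ 1/3  <
p = 1/3, q = 2/3 ↦ 2/3  ≥
p = 1/3, q = 1 ↦ 1  ≥
p = 2/3, q = 0 ↦ 2/3  ≥
p = 2/3, q = 1/3 ↦ 2/3  ≥
p = 2/3, q = 2/3 ↦ 2/3  ≥
p = 2/3, q = 1 ↦ 1  ≥
p = 1, q = 0 ↦ 1  ≥
p = 1, q = 1/3 ↦ 1  ≥
p = 1, q = 2/3 ↦ 1  ≥
p = 1, q = 1 ↦ 1  ≥
So 12 of the 16 assignments meet the threshold.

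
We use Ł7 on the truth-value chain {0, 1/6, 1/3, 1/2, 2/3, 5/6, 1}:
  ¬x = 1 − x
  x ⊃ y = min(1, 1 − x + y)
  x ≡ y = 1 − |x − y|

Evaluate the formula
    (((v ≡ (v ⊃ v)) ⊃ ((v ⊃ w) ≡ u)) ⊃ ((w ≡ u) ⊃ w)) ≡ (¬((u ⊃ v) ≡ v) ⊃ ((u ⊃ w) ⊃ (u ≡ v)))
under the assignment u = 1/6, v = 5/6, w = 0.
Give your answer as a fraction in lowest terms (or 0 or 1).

1/6

v ⊃ v = 5/6 ⊃ 5/6 = 1
v ≡ (v ⊃ v) = 5/6 ≡ 1 = 5/6
v ⊃ w = 5/6 ⊃ 0 = 1/6
(v ⊃ w) ≡ u = 1/6 ≡ 1/6 = 1
(v ≡ (v ⊃ v)) ⊃ ((v ⊃ w) ≡ u) = 5/6 ⊃ 1 = 1
w ≡ u = 0 ≡ 1/6 = 5/6
(w ≡ u) ⊃ w = 5/6 ⊃ 0 = 1/6
((v ≡ (v ⊃ v)) ⊃ ((v ⊃ w) ≡ u)) ⊃ ((w ≡ u) ⊃ w) = 1 ⊃ 1/6 = 1/6
u ⊃ v = 1/6 ⊃ 5/6 = 1
(u ⊃ v) ≡ v = 1 ≡ 5/6 = 5/6
¬((u ⊃ v) ≡ v) = ¬5/6 = 1/6
u ⊃ w = 1/6 ⊃ 0 = 5/6
u ≡ v = 1/6 ≡ 5/6 = 1/3
(u ⊃ w) ⊃ (u ≡ v) = 5/6 ⊃ 1/3 = 1/2
¬((u ⊃ v) ≡ v) ⊃ ((u ⊃ w) ⊃ (u ≡ v)) = 1/6 ⊃ 1/2 = 1
(((v ≡ (v ⊃ v)) ⊃ ((v ⊃ w) ≡ u)) ⊃ ((w ≡ u) ⊃ w)) ≡ (¬((u ⊃ v) ≡ v) ⊃ ((u ⊃ w) ⊃ (u ≡ v))) = 1/6 ≡ 1 = 1/6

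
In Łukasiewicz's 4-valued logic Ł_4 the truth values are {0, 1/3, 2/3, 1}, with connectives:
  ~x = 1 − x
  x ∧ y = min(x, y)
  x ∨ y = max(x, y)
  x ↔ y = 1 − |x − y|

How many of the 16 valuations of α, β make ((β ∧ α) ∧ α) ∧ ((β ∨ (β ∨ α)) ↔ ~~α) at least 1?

1

α = 0, β = 0 ↦ 0  <
α = 0, β = 1/3 ↦ 0  <
α = 0, β = 2/3 ↦ 0  <
α = 0, β = 1 ↦ 0  <
α = 1/3, β = 0 ↦ 0  <
α = 1/3, β = 1/3 ↦ 1/3  <
α = 1/3, β = 2/3 ↦ 1/3  <
α = 1/3, β = 1 ↦ 1/3  <
α = 2/3, β = 0 ↦ 0  <
α = 2/3, β = 1/3 ↦ 1/3  <
α = 2/3, β = 2/3 ↦ 2/3  <
α = 2/3, β = 1 ↦ 2/3  <
α = 1, β = 0 ↦ 0  <
α = 1, β = 1/3 ↦ 1/3  <
α = 1, β = 2/3 ↦ 2/3  <
α = 1, β = 1 ↦ 1  ≥
So 1 of the 16 assignments meets the threshold.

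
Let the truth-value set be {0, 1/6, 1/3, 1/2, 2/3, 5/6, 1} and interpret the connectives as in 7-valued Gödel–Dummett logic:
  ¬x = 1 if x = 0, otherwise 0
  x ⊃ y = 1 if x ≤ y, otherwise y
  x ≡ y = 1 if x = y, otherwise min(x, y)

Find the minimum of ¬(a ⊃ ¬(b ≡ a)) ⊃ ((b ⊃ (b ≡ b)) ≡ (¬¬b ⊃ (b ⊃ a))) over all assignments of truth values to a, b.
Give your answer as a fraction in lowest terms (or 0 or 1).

Take a = 1/6, b = 1/3:
b ≡ a = 1/3 ≡ 1/6 = 1/6
¬(b ≡ a) = ¬1/6 = 0
a ⊃ ¬(b ≡ a) = 1/6 ⊃ 0 = 0
¬(a ⊃ ¬(b ≡ a)) = ¬0 = 1
b ≡ b = 1/3 ≡ 1/3 = 1
b ⊃ (b ≡ b) = 1/3 ⊃ 1 = 1
¬b = ¬1/3 = 0
¬¬b = ¬0 = 1
b ⊃ a = 1/3 ⊃ 1/6 = 1/6
¬¬b ⊃ (b ⊃ a) = 1 ⊃ 1/6 = 1/6
(b ⊃ (b ≡ b)) ≡ (¬¬b ⊃ (b ⊃ a)) = 1 ≡ 1/6 = 1/6
¬(a ⊃ ¬(b ≡ a)) ⊃ ((b ⊃ (b ≡ b)) ≡ (¬¬b ⊃ (b ⊃ a))) = 1 ⊃ 1/6 = 1/6
No assignment yields a value below 1/6, so this is the minimum.

1/6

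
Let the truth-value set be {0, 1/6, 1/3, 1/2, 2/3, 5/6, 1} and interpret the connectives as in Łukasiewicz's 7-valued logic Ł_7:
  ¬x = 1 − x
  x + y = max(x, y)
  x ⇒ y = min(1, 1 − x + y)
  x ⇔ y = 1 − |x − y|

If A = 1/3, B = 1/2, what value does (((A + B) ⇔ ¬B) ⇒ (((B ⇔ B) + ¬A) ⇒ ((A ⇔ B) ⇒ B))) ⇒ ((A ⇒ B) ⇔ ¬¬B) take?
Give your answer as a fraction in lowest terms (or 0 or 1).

5/6

A + B = 1/3 + 1/2 = 1/2
¬B = ¬1/2 = 1/2
(A + B) ⇔ ¬B = 1/2 ⇔ 1/2 = 1
B ⇔ B = 1/2 ⇔ 1/2 = 1
¬A = ¬1/3 = 2/3
(B ⇔ B) + ¬A = 1 + 2/3 = 1
A ⇔ B = 1/3 ⇔ 1/2 = 5/6
(A ⇔ B) ⇒ B = 5/6 ⇒ 1/2 = 2/3
((B ⇔ B) + ¬A) ⇒ ((A ⇔ B) ⇒ B) = 1 ⇒ 2/3 = 2/3
((A + B) ⇔ ¬B) ⇒ (((B ⇔ B) + ¬A) ⇒ ((A ⇔ B) ⇒ B)) = 1 ⇒ 2/3 = 2/3
A ⇒ B = 1/3 ⇒ 1/2 = 1
¬B = ¬1/2 = 1/2
¬¬B = ¬1/2 = 1/2
(A ⇒ B) ⇔ ¬¬B = 1 ⇔ 1/2 = 1/2
(((A + B) ⇔ ¬B) ⇒ (((B ⇔ B) + ¬A) ⇒ ((A ⇔ B) ⇒ B))) ⇒ ((A ⇒ B) ⇔ ¬¬B) = 2/3 ⇒ 1/2 = 5/6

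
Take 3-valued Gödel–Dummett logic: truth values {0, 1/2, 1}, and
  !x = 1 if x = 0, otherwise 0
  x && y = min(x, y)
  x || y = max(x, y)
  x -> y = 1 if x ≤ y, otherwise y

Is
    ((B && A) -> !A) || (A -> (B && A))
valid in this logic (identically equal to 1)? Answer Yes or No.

No

Counterexample: take A = 1, B = 1/2.
B && A = 1/2 && 1 = 1/2
!A = !1 = 0
(B && A) -> !A = 1/2 -> 0 = 0
B && A = 1/2 && 1 = 1/2
A -> (B && A) = 1 -> 1/2 = 1/2
((B && A) -> !A) || (A -> (B && A)) = 0 || 1/2 = 1/2
This gives 1/2 ≠ 1.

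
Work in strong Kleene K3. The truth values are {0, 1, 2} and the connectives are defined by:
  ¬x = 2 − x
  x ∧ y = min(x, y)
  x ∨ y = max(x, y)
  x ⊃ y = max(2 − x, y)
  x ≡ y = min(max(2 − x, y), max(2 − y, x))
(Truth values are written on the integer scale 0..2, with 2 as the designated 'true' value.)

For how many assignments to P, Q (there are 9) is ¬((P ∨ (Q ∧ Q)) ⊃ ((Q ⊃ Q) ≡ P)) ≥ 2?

P = 0, Q = 0 ↦ 0  <
P = 0, Q = 1 ↦ 1  <
P = 0, Q = 2 ↦ 2  ≥
P = 1, Q = 0 ↦ 1  <
P = 1, Q = 1 ↦ 1  <
P = 1, Q = 2 ↦ 1  <
P = 2, Q = 0 ↦ 0  <
P = 2, Q = 1 ↦ 1  <
P = 2, Q = 2 ↦ 0  <
So 1 of the 9 assignments meets the threshold.

1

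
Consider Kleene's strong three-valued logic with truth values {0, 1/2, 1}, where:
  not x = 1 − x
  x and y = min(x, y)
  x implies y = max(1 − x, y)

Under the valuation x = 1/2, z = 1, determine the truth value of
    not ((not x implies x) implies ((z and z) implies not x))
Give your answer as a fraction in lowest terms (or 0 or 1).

not x = not 1/2 = 1/2
not x implies x = 1/2 implies 1/2 = 1/2
z and z = 1 and 1 = 1
not x = not 1/2 = 1/2
(z and z) implies not x = 1 implies 1/2 = 1/2
(not x implies x) implies ((z and z) implies not x) = 1/2 implies 1/2 = 1/2
not ((not x implies x) implies ((z and z) implies not x)) = not 1/2 = 1/2

1/2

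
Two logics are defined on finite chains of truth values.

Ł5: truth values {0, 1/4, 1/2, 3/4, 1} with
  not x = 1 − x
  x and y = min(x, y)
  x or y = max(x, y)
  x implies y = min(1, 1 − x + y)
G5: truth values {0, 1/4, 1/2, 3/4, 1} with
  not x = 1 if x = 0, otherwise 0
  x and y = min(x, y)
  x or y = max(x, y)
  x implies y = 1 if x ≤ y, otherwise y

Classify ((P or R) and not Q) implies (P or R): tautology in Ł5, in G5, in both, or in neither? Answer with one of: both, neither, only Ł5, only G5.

both

In Ł5: every assignment gives 1 — tautology.
In G5: every assignment gives 1 — tautology.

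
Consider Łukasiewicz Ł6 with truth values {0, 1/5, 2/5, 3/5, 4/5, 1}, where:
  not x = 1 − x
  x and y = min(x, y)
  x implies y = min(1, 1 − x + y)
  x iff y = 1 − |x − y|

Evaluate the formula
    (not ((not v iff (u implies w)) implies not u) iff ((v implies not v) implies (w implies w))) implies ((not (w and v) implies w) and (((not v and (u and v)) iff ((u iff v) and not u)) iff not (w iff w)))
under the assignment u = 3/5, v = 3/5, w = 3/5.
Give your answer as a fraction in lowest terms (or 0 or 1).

1

not v = not 3/5 = 2/5
u implies w = 3/5 implies 3/5 = 1
not v iff (u implies w) = 2/5 iff 1 = 2/5
not u = not 3/5 = 2/5
(not v iff (u implies w)) implies not u = 2/5 implies 2/5 = 1
not ((not v iff (u implies w)) implies not u) = not 1 = 0
not v = not 3/5 = 2/5
v implies not v = 3/5 implies 2/5 = 4/5
w implies w = 3/5 implies 3/5 = 1
(v implies not v) implies (w implies w) = 4/5 implies 1 = 1
not ((not v iff (u implies w)) implies not u) iff ((v implies not v) implies (w implies w)) = 0 iff 1 = 0
w and v = 3/5 and 3/5 = 3/5
not (w and v) = not 3/5 = 2/5
not (w and v) implies w = 2/5 implies 3/5 = 1
not v = not 3/5 = 2/5
u and v = 3/5 and 3/5 = 3/5
not v and (u and v) = 2/5 and 3/5 = 2/5
u iff v = 3/5 iff 3/5 = 1
not u = not 3/5 = 2/5
(u iff v) and not u = 1 and 2/5 = 2/5
(not v and (u and v)) iff ((u iff v) and not u) = 2/5 iff 2/5 = 1
w iff w = 3/5 iff 3/5 = 1
not (w iff w) = not 1 = 0
((not v and (u and v)) iff ((u iff v) and not u)) iff not (w iff w) = 1 iff 0 = 0
(not (w and v) implies w) and (((not v and (u and v)) iff ((u iff v) and not u)) iff not (w iff w)) = 1 and 0 = 0
(not ((not v iff (u implies w)) implies not u) iff ((v implies not v) implies (w implies w))) implies ((not (w and v) implies w) and (((not v and (u and v)) iff ((u iff v) and not u)) iff not (w iff w))) = 0 implies 0 = 1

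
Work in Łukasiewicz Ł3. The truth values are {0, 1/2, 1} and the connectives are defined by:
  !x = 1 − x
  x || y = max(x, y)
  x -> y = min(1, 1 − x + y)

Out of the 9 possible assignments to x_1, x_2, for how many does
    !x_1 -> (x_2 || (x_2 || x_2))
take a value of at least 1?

x_1 = 0, x_2 = 0 ↦ 0  <
x_1 = 0, x_2 = 1/2 ↦ 1/2  <
x_1 = 0, x_2 = 1 ↦ 1  ≥
x_1 = 1/2, x_2 = 0 ↦ 1/2  <
x_1 = 1/2, x_2 = 1/2 ↦ 1  ≥
x_1 = 1/2, x_2 = 1 ↦ 1  ≥
x_1 = 1, x_2 = 0 ↦ 1  ≥
x_1 = 1, x_2 = 1/2 ↦ 1  ≥
x_1 = 1, x_2 = 1 ↦ 1  ≥
So 6 of the 9 assignments meet the threshold.

6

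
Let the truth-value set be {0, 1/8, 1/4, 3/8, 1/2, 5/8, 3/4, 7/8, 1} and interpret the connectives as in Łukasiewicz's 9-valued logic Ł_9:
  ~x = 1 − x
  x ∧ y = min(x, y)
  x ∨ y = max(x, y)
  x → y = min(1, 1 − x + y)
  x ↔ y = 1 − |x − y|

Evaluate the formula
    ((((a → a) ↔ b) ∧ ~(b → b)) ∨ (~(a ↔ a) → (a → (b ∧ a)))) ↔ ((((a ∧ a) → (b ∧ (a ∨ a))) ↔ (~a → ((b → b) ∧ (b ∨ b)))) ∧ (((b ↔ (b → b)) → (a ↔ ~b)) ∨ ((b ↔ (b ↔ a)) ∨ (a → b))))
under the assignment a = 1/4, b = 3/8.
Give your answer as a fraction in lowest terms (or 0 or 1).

5/8

a → a = 1/4 → 1/4 = 1
(a → a) ↔ b = 1 ↔ 3/8 = 3/8
b → b = 3/8 → 3/8 = 1
~(b → b) = ~1 = 0
((a → a) ↔ b) ∧ ~(b → b) = 3/8 ∧ 0 = 0
a ↔ a = 1/4 ↔ 1/4 = 1
~(a ↔ a) = ~1 = 0
b ∧ a = 3/8 ∧ 1/4 = 1/4
a → (b ∧ a) = 1/4 → 1/4 = 1
~(a ↔ a) → (a → (b ∧ a)) = 0 → 1 = 1
(((a → a) ↔ b) ∧ ~(b → b)) ∨ (~(a ↔ a) → (a → (b ∧ a))) = 0 ∨ 1 = 1
a ∧ a = 1/4 ∧ 1/4 = 1/4
a ∨ a = 1/4 ∨ 1/4 = 1/4
b ∧ (a ∨ a) = 3/8 ∧ 1/4 = 1/4
(a ∧ a) → (b ∧ (a ∨ a)) = 1/4 → 1/4 = 1
~a = ~1/4 = 3/4
b → b = 3/8 → 3/8 = 1
b ∨ b = 3/8 ∨ 3/8 = 3/8
(b → b) ∧ (b ∨ b) = 1 ∧ 3/8 = 3/8
~a → ((b → b) ∧ (b ∨ b)) = 3/4 → 3/8 = 5/8
((a ∧ a) → (b ∧ (a ∨ a))) ↔ (~a → ((b → b) ∧ (b ∨ b))) = 1 ↔ 5/8 = 5/8
b → b = 3/8 → 3/8 = 1
b ↔ (b → b) = 3/8 ↔ 1 = 3/8
~b = ~3/8 = 5/8
a ↔ ~b = 1/4 ↔ 5/8 = 5/8
(b ↔ (b → b)) → (a ↔ ~b) = 3/8 → 5/8 = 1
b ↔ a = 3/8 ↔ 1/4 = 7/8
b ↔ (b ↔ a) = 3/8 ↔ 7/8 = 1/2
a → b = 1/4 → 3/8 = 1
(b ↔ (b ↔ a)) ∨ (a → b) = 1/2 ∨ 1 = 1
((b ↔ (b → b)) → (a ↔ ~b)) ∨ ((b ↔ (b ↔ a)) ∨ (a → b)) = 1 ∨ 1 = 1
(((a ∧ a) → (b ∧ (a ∨ a))) ↔ (~a → ((b → b) ∧ (b ∨ b)))) ∧ (((b ↔ (b → b)) → (a ↔ ~b)) ∨ ((b ↔ (b ↔ a)) ∨ (a → b))) = 5/8 ∧ 1 = 5/8
((((a → a) ↔ b) ∧ ~(b → b)) ∨ (~(a ↔ a) → (a → (b ∧ a)))) ↔ ((((a ∧ a) → (b ∧ (a ∨ a))) ↔ (~a → ((b → b) ∧ (b ∨ b)))) ∧ (((b ↔ (b → b)) → (a ↔ ~b)) ∨ ((b ↔ (b ↔ a)) ∨ (a → b)))) = 1 ↔ 5/8 = 5/8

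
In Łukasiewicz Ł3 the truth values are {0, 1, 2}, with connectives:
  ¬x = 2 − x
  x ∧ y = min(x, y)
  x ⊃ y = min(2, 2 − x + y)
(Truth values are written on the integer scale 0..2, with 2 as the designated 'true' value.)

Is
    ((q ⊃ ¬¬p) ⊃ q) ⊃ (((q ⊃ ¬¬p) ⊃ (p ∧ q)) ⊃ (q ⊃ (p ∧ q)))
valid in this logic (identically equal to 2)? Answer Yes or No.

No

Counterexample: take p = 0, q = 2.
¬p = ¬0 = 2
¬¬p = ¬2 = 0
q ⊃ ¬¬p = 2 ⊃ 0 = 0
(q ⊃ ¬¬p) ⊃ q = 0 ⊃ 2 = 2
¬p = ¬0 = 2
¬¬p = ¬2 = 0
q ⊃ ¬¬p = 2 ⊃ 0 = 0
p ∧ q = 0 ∧ 2 = 0
(q ⊃ ¬¬p) ⊃ (p ∧ q) = 0 ⊃ 0 = 2
q ⊃ (p ∧ q) = 2 ⊃ 0 = 0
((q ⊃ ¬¬p) ⊃ (p ∧ q)) ⊃ (q ⊃ (p ∧ q)) = 2 ⊃ 0 = 0
((q ⊃ ¬¬p) ⊃ q) ⊃ (((q ⊃ ¬¬p) ⊃ (p ∧ q)) ⊃ (q ⊃ (p ∧ q))) = 2 ⊃ 0 = 0
This gives 0 ≠ 2.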